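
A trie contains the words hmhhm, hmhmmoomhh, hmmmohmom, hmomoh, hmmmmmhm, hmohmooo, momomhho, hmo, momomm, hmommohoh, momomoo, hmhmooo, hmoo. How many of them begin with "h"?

10

Walk to "h"; the words in its subtree are exactly those with that prefix.
Words under "h": hmhhm, hmhmmoomhh, hmhmooo, hmmmmmhm, hmmmohmom, hmo, hmohmooo, hmommohoh, hmomoh, hmoo
Count: 10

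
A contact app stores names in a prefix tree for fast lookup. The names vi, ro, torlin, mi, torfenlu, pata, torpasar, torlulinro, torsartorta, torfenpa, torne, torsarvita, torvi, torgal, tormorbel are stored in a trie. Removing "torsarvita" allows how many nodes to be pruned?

A node on "torsarvita"'s path can go only if nothing else ends at it or branches off below it.
The suffix "vita" (4 nodes) is used only by "torsarvita"; the node for "torsar" still has the child "t", so pruning stops there.
Nodes removed: 4

4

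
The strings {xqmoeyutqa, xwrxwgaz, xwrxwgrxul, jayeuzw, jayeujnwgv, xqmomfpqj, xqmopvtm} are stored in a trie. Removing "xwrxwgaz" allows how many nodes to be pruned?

2

After clearing the end-marker at "xwrxwgaz", prune upward until reaching a node still needed by another word.
The suffix "az" (2 nodes) is used only by "xwrxwgaz"; the node for "xwrxwg" still has the child "r", so pruning stops there.
Nodes removed: 2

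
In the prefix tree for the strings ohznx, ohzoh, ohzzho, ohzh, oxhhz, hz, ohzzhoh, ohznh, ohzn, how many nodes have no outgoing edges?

7

A leaf is a node with no children — equivalently, the end of a word that is not a proper prefix of any other stored word.
Those words: "hz", "ohzh", "ohznh", "ohznx", "ohzoh", "ohzzhoh", "oxhhz"
Leaf count: 7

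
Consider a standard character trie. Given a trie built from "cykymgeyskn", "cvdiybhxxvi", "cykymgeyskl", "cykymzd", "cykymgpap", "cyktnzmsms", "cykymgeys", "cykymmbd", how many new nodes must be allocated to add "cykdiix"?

4

The longest prefix of "cykdiix" already in the trie is "cyk" (length 3).
New nodes needed: |"cykdiix"| − 3 = 7 − 3 = 4.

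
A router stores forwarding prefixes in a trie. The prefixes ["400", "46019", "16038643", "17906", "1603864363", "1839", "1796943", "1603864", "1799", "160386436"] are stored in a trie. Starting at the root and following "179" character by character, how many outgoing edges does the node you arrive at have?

The children of the "179" node are the distinct next characters among strings starting with "179".
Characters that immediately follow "179" among the stored strings: {0, 6, 9}.
That node has 3 child edges.

3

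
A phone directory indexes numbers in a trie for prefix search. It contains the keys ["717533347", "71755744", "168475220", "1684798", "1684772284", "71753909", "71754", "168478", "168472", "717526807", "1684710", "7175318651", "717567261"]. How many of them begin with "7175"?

Traverse to the node for "7175", then collect every word in that subtree.
Words under "7175": 717526807, 7175318651, 717533347, 71753909, 71754, 71755744, 717567261
Count: 7

7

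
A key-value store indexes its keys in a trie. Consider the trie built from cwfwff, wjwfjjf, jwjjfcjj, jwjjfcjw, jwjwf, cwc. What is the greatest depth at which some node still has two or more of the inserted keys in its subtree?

The deepest shared node is where two words last agree before diverging.
"jwjjfcjj" and "jwjjfcjw" agree on "jwjjfcj" (7 characters) before diverging; nothing deeper is shared.
Longest shared-prefix length: 7

7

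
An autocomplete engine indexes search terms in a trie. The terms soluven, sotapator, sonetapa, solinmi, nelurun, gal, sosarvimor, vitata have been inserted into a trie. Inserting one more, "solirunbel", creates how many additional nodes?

The longest prefix of "solirunbel" already in the trie is "soli" (length 4).
Each of the 6 remaining characters creates one node.

6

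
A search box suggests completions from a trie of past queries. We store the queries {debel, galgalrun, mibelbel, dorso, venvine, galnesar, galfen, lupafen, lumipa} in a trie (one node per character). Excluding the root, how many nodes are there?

52

Trace insertions, counting only characters that open a new branch:
  "debel" → 5 new (d, e, b, e, l)
  "galgalrun" → 9 new (g, a, l, g, a, l, r, u, n)
  "mibelbel" → 8 new (m, i, b, e, l, b, e, l)
  "dorso" → prefix "d" already present; 4 new (o, r, s, o)
  "venvine" → 7 new (v, e, n, v, i, n, e)
  "galnesar" → prefix "gal" already present; 5 new (n, e, s, a, r)
  "galfen" → prefix "gal" already present; 3 new (f, e, n)
  "lupafen" → 7 new (l, u, p, a, f, e, n)
  "lumipa" → prefix "lu" already present; 4 new (m, i, p, a)
Total nodes = 5 + 9 + 8 + 4 + 7 + 5 + 3 + 7 + 4 = 52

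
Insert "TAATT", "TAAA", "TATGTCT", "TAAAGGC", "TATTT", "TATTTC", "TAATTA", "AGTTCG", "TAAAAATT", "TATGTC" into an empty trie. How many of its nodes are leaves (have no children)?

6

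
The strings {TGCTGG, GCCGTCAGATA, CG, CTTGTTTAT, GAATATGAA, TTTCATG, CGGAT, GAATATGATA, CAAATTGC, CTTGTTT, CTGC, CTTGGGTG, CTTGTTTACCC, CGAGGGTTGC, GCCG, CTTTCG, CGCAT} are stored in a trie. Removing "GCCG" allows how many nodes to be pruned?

Walk "GCCG" from the leaf back toward the root, removing each node that no remaining word uses.
Every node on "GCCG" is still needed (e.g. by "GCCGTCAGATA"), so nothing is freed.
Nodes removed: 0

0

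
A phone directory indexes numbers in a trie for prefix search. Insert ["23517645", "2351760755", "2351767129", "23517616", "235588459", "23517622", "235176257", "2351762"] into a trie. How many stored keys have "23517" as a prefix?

7

Filter for entries beginning with "23517":
Words under "23517": 2351760755, 23517616, 2351762, 23517622, 235176257, 23517645, 2351767129
Count: 7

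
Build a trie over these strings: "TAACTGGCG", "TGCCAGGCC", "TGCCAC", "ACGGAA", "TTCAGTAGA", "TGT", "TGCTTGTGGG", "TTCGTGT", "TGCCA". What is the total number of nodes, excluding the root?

44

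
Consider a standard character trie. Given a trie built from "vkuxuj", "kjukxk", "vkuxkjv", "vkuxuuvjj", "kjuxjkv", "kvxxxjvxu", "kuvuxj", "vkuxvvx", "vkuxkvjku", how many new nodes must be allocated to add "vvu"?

2

The longest prefix of "vvu" already in the trie is "v" (length 1).
New nodes needed: |"vvu"| − 1 = 3 − 1 = 2.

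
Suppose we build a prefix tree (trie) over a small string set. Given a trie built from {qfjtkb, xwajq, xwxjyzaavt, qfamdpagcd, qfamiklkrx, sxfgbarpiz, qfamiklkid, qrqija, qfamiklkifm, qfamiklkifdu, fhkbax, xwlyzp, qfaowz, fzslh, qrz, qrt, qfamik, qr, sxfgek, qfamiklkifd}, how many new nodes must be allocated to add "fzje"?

2

The longest prefix of "fzje" already in the trie is "fz" (length 2).
New nodes needed: |"fzje"| − 2 = 4 − 2 = 2.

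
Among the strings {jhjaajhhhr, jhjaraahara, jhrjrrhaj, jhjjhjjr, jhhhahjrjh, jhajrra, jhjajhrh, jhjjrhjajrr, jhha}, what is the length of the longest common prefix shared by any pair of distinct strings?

4

The deepest shared node is where two words last agree before diverging.
"jhjaajhhhr" and "jhjajhrh" agree on "jhja" (4 characters) before diverging; nothing deeper is shared.
Longest shared-prefix length: 4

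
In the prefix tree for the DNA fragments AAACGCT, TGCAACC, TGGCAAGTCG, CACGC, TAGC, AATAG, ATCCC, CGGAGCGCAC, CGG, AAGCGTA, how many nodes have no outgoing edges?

Leaves are exactly the stored words that no other stored word extends.
Those words: "AAACGCT", "AAGCGTA", "AATAG", "ATCCC", "CACGC", "CGGAGCGCAC", "TAGC", "TGCAACC", "TGGCAAGTCG"
Leaf count: 9

9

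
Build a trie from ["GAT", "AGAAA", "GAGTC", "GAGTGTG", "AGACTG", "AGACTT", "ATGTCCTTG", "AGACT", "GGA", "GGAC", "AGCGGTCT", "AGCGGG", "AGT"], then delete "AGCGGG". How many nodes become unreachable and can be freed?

1

After clearing the end-marker at "AGCGGG", prune upward until reaching a node still needed by another word.
The suffix "G" (1 node) is used only by "AGCGGG"; the node for "AGCGG" still has the child "T", so pruning stops there.
Nodes removed: 1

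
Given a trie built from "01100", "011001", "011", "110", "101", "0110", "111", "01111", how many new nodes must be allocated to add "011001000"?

3

The longest prefix of "011001000" already in the trie is "011001" (length 6).
New nodes needed: |"011001000"| − 6 = 9 − 6 = 3.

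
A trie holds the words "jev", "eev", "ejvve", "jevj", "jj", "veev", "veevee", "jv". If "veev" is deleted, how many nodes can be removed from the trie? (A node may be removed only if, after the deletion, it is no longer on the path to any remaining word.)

A node on "veev"'s path can go only if nothing else ends at it or branches off below it.
Every node on "veev" is still needed (e.g. by "veevee"), so nothing is freed.
Nodes removed: 0

0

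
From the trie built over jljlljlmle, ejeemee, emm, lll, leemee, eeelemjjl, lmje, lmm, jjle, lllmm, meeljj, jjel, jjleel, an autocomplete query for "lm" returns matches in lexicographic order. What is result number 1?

lmje

Filter for "lm…" and sort: "lmje", "lmm"
The 1st is lmje.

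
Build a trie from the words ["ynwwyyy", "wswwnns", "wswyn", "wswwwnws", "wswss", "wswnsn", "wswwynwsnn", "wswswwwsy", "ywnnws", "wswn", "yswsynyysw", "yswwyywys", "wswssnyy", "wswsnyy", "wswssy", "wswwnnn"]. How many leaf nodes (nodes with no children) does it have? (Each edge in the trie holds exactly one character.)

14

A leaf is a node with no children — equivalently, the end of a word that is not a proper prefix of any other stored word.
Those words: "wswnsn", "wswsnyy", "wswssnyy", "wswssy", "wswswwwsy", "wswwnnn", "wswwnns", "wswwwnws", "wswwynwsnn", "wswyn", "ynwwyyy", "yswsynyysw", "yswwyywys", "ywnnws"
Leaf count: 14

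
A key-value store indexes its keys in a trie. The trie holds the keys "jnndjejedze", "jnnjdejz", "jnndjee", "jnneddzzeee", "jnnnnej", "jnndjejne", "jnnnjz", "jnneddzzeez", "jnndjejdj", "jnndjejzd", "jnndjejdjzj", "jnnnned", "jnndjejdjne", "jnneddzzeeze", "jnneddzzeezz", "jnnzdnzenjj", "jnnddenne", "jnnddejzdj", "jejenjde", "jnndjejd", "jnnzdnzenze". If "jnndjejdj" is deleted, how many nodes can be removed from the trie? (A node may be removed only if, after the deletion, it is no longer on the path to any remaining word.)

Walk "jnndjejdj" from the leaf back toward the root, removing each node that no remaining word uses.
Every node on "jnndjejdj" is still needed (e.g. by "jnndjejdjzj"), so nothing is freed.
Nodes removed: 0

0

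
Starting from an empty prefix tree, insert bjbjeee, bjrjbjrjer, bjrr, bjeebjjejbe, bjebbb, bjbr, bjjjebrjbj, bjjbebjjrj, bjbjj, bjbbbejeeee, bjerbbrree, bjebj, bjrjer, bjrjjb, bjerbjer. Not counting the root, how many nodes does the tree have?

Insert word by word; a character creates a node only if that edge doesn't already exist:
  "bjbjeee" → 7 new (b, j, b, j, e, e, e)
  "bjrjbjrjer" → prefix "bj" already present; 8 new (r, j, b, j, r, j, e, r)
  "bjrr" → prefix "bjr" already present; 1 new (r)
  "bjeebjjejbe" → prefix "bj" already present; 9 new (e, e, b, j, j, e, j, b, e)
  "bjebbb" → prefix "bje" already present; 3 new (b, b, b)
  "bjbr" → prefix "bjb" already present; 1 new (r)
  "bjjjebrjbj" → prefix "bj" already present; 8 new (j, j, e, b, r, j, b, j)
  "bjjbebjjrj" → prefix "bjj" already present; 7 new (b, e, b, j, j, r, j)
  "bjbjj" → prefix "bjbj" already present; 1 new (j)
  "bjbbbejeeee" → prefix "bjb" already present; 8 new (b, b, e, j, e, e, e, e)
  "bjerbbrree" → prefix "bje" already present; 7 new (r, b, b, r, r, e, e)
  "bjebj" → prefix "bjeb" already present; 1 new (j)
  "bjrjer" → prefix "bjrj" already present; 2 new (e, r)
  "bjrjjb" → prefix "bjrj" already present; 2 new (j, b)
  "bjerbjer" → prefix "bjerb" already present; 3 new (j, e, r)
Total nodes = 7 + 8 + 1 + 9 + 3 + 1 + 8 + 7 + 1 + 8 + 7 + 1 + 2 + 2 + 3 = 68

68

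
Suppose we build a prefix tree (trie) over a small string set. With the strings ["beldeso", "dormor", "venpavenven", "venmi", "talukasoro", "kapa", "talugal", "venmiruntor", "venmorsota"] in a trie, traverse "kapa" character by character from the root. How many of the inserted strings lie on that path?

Walk "kapa" from the root; an end-of-word marker is hit whenever a stored word is a prefix of "kapa".
Prefixes of the query that are stored words: "kapa"
Count: 1

1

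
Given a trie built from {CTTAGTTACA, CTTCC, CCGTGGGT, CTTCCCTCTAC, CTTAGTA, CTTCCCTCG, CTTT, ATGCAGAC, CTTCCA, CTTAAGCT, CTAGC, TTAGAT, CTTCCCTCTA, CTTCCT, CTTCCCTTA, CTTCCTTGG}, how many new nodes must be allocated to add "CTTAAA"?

1

"CTTAA" is already a path in the trie; the remaining "A" must be added.
New nodes needed: |"CTTAAA"| − 5 = 6 − 5 = 1.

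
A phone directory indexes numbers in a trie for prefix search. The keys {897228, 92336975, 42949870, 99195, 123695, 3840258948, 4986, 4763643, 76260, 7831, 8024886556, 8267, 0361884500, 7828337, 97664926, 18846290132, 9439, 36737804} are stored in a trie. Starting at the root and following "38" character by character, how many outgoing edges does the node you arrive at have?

The children of the "38" node are the distinct next characters among strings starting with "38".
Distinct next characters after "38": 4.
That node has 1 child edge.

1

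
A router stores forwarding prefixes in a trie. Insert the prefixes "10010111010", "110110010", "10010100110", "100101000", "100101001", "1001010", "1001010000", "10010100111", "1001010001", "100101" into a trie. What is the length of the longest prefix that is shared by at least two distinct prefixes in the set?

The deepest shared node is where two words last agree before diverging.
"10010100110" and "10010100111" agree on "1001010011" (10 characters) before diverging; nothing deeper is shared.
Longest shared-prefix length: 10

10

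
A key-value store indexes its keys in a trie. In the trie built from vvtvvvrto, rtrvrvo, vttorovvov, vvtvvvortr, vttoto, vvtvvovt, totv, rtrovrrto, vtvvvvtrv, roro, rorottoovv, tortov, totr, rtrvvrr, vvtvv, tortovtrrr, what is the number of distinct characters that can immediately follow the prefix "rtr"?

2

Follow the path "rtr" to its node, then look at its outgoing edges.
Distinct next characters after "rtr": o, v.
That node has 2 child edges.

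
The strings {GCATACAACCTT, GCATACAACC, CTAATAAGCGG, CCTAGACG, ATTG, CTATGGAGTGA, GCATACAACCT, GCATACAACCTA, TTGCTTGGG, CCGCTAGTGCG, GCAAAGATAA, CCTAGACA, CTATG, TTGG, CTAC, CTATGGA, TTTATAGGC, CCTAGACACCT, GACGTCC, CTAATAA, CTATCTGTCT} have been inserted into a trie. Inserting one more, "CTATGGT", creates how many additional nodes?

1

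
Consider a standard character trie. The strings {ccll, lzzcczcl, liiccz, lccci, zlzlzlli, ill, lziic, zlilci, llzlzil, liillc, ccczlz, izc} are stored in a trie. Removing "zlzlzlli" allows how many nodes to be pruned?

6

Walk "zlzlzlli" from the leaf back toward the root, removing each node that no remaining word uses.
The suffix "zlzlli" (6 nodes) is used only by "zlzlzlli"; the node for "zl" still has the child "i", so pruning stops there.
Nodes removed: 6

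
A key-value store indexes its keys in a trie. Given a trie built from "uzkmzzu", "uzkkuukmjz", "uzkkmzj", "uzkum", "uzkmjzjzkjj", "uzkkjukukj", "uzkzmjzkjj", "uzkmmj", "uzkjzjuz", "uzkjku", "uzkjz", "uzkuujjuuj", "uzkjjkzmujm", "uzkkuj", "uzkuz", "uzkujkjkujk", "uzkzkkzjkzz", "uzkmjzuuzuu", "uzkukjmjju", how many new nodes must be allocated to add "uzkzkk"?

0

Every character of "uzkzkk" already lies on an existing path (it is a prefix of some stored word).
No new nodes are needed: 0.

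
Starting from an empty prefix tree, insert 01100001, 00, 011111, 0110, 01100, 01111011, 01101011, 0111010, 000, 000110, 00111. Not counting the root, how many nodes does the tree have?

29

Trie structure (* marks end of a word):
(root)
└─ 0
   ├─ 0 *
   │  ├─ 0 *
   │  │  └─ 1
   │  │     └─ 1
   │  │        └─ 0 *
   │  └─ 1
   │     └─ 1
   │        └─ 1 *
   └─ 1
      └─ 1
         ├─ 0 *
         │  ├─ 0 *
         │  │  └─ 0
         │  │     └─ 0
         │  │        └─ 1 *
         │  └─ 1
         │     └─ 0
         │        └─ 1
         │           └─ 1 *
         └─ 1
            ├─ 0
            │  └─ 1
            │     └─ 0 *
            └─ 1
               ├─ 0
               │  └─ 1
               │     └─ 1 *
               └─ 1 *
Counting every labelled node above: 29.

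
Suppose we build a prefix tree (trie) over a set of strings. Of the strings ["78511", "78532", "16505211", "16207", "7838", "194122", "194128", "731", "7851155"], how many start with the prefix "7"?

Traverse to the node for "7", then collect every word in that subtree.
Matches: "731", "7838", "78511", "7851155", "78532"
Count: 5

5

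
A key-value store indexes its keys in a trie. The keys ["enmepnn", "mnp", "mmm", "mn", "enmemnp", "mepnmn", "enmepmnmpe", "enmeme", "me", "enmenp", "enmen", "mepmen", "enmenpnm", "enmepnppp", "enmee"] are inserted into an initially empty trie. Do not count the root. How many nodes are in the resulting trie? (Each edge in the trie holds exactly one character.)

37

Trie structure (* marks end of a word):
(root)
├─ e
│  └─ n
│     └─ m
│        └─ e
│           ├─ e *
│           ├─ m
│           │  ├─ e *
│           │  └─ n
│           │     └─ p *
│           ├─ n *
│           │  └─ p *
│           │     └─ n
│           │        └─ m *
│           └─ p
│              ├─ m
│              │  └─ n
│              │     └─ m
│              │        └─ p
│              │           └─ e *
│              └─ n
│                 ├─ n *
│                 └─ p
│                    └─ p
│                       └─ p *
└─ m
   ├─ e *
   │  └─ p
   │     ├─ m
   │     │  └─ e
   │     │     └─ n *
   │     └─ n
   │        └─ m
   │           └─ n *
   ├─ m
   │  └─ m *
   └─ n *
      └─ p *
Counting every labelled node above: 37.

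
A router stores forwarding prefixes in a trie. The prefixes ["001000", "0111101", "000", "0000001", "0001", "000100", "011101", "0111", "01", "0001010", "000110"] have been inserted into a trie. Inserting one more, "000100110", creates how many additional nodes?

3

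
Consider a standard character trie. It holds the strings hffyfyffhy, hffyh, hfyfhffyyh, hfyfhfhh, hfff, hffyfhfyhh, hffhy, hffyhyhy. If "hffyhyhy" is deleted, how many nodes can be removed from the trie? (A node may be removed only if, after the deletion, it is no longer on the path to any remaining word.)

After clearing the end-marker at "hffyhyhy", prune upward until reaching a node still needed by another word.
The suffix "yhy" (3 nodes) is used only by "hffyhyhy"; "hffyh" is itself a stored word, so pruning stops there.
Nodes removed: 3

3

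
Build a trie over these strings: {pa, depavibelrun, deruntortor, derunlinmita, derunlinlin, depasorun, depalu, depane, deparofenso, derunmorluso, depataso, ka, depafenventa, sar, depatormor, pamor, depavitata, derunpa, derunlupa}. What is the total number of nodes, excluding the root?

90

For each word, the new-node count is its length minus the longest prefix already in the trie:
  "pa" → 2 new (p, a)
  "depavibelrun" → 12 new (d, e, p, a, v, i, b, e, l, r, u, n)
  "deruntortor" → prefix "de" already present; 9 new (r, u, n, t, o, r, t, o, r)
  "derunlinmita" → prefix "derun" already present; 7 new (l, i, n, m, i, t, a)
  "derunlinlin" → prefix "derunlin" already present; 3 new (l, i, n)
  "depasorun" → prefix "depa" already present; 5 new (s, o, r, u, n)
  "depalu" → prefix "depa" already present; 2 new (l, u)
  "depane" → prefix "depa" already present; 2 new (n, e)
  "deparofenso" → prefix "depa" already present; 7 new (r, o, f, e, n, s, o)
  "derunmorluso" → prefix "derun" already present; 7 new (m, o, r, l, u, s, o)
  "depataso" → prefix "depa" already present; 4 new (t, a, s, o)
  "ka" → 2 new (k, a)
  "depafenventa" → prefix "depa" already present; 8 new (f, e, n, v, e, n, t, a)
  "sar" → 3 new (s, a, r)
  "depatormor" → prefix "depat" already present; 5 new (o, r, m, o, r)
  "pamor" → prefix "pa" already present; 3 new (m, o, r)
  "depavitata" → prefix "depavi" already present; 4 new (t, a, t, a)
  "derunpa" → prefix "derun" already present; 2 new (p, a)
  "derunlupa" → prefix "derunl" already present; 3 new (u, p, a)
Total nodes = 2 + 12 + 9 + 7 + 3 + 5 + 2 + 2 + 7 + 7 + 4 + 2 + 8 + 3 + 5 + 3 + 4 + 2 + 3 = 90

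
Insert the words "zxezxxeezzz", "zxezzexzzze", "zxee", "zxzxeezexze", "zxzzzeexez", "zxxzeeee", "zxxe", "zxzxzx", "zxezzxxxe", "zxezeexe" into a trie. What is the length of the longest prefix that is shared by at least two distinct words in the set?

Look for the deepest trie node that still has at least two words in its subtree.
"zxezzexzzze" and "zxezzxxxe" agree on "zxezz" (5 characters) before diverging; nothing deeper is shared.
Longest shared-prefix length: 5

5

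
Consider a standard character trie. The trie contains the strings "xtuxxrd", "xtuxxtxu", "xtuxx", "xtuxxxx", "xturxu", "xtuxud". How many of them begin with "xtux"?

Filter for entries beginning with "xtux":
Words under "xtux": xtuxud, xtuxx, xtuxxrd, xtuxxtxu, xtuxxxx
Count: 5

5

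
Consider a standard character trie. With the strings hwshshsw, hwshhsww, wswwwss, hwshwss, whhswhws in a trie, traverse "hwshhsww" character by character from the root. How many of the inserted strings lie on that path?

Check each prefix of "hwshhsww" against the stored set — each match is an end-marker on the path.
Prefixes of the query that are stored words: "hwshhsww"
Count: 1

1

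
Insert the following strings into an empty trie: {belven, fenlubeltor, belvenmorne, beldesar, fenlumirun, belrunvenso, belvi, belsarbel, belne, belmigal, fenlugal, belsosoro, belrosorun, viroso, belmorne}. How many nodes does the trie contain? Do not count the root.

Trace insertions, counting only characters that open a new branch:
  "belven" → 6 new (b, e, l, v, e, n)
  "fenlubeltor" → 11 new (f, e, n, l, u, b, e, l, t, o, r)
  "belvenmorne" → prefix "belven" already present; 5 new (m, o, r, n, e)
  "beldesar" → prefix "bel" already present; 5 new (d, e, s, a, r)
  "fenlumirun" → prefix "fenlu" already present; 5 new (m, i, r, u, n)
  "belrunvenso" → prefix "bel" already present; 8 new (r, u, n, v, e, n, s, o)
  "belvi" → prefix "belv" already present; 1 new (i)
  "belsarbel" → prefix "bel" already present; 6 new (s, a, r, b, e, l)
  "belne" → prefix "bel" already present; 2 new (n, e)
  "belmigal" → prefix "bel" already present; 5 new (m, i, g, a, l)
  "fenlugal" → prefix "fenlu" already present; 3 new (g, a, l)
  "belsosoro" → prefix "bels" already present; 5 new (o, s, o, r, o)
  "belrosorun" → prefix "belr" already present; 6 new (o, s, o, r, u, n)
  "viroso" → 6 new (v, i, r, o, s, o)
  "belmorne" → prefix "belm" already present; 4 new (o, r, n, e)
Total nodes = 6 + 11 + 5 + 5 + 5 + 8 + 1 + 6 + 2 + 5 + 3 + 5 + 6 + 6 + 4 = 78

78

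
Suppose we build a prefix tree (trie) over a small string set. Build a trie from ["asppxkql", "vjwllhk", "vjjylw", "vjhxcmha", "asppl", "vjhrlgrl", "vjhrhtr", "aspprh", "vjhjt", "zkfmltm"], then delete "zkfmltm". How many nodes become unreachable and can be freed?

After clearing the end-marker at "zkfmltm", prune upward until reaching a node still needed by another word.
No other word shares any prefix with "zkfmltm", so all 7 of its nodes go.
Nodes removed: 7

7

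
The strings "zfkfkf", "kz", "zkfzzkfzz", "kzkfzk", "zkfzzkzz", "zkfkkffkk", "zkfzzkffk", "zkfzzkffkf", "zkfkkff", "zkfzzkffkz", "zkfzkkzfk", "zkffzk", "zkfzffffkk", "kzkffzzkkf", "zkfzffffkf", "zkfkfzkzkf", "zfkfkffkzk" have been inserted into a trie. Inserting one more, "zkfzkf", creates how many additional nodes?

1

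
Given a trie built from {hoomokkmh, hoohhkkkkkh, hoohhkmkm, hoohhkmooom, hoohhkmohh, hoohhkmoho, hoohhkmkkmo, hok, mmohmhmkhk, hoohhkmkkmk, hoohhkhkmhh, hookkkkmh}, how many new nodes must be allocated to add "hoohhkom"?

Walking "hoohhkom" from the root, the first 6 characters ("hoohhk") follow existing edges; "o" is the first miss.
So 8 − 6 = 2 new nodes.

2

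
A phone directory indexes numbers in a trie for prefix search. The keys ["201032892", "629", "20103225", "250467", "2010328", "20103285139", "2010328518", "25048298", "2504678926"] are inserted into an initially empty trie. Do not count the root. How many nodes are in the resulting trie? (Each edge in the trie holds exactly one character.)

Count nodes per top-level branch (shared prefixes stored once):
  '2'-branch (20103225, 2010328, 20103285139, 2010328518, 201032892, 250467, 2504678926, 25048298): 29 nodes
  '6'-branch (629): 3 nodes
Sum: 32

32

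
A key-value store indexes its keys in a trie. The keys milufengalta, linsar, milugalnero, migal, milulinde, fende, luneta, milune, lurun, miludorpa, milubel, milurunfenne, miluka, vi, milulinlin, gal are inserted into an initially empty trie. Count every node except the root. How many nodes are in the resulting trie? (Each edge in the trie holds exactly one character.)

74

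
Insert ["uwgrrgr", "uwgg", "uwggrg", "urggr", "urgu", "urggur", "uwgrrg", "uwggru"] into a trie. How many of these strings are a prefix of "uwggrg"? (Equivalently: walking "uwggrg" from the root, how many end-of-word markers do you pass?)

Walk "uwggrg" from the root; an end-of-word marker is hit whenever a stored word is a prefix of "uwggrg".
Prefixes of the query that are stored words: "uwgg", "uwggrg"
Count: 2

2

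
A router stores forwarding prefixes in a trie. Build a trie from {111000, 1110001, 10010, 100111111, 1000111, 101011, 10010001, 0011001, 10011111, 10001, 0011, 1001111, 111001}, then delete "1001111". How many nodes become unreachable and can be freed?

Walk "1001111" from the leaf back toward the root, removing each node that no remaining word uses.
Every node on "1001111" is still needed (e.g. by "100111111"), so nothing is freed.
Nodes removed: 0

0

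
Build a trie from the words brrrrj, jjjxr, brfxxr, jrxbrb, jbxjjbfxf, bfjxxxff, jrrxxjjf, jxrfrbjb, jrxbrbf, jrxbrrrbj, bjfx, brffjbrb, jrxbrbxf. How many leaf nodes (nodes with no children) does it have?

12

Leaves are exactly the stored words that no other stored word extends.
Those words: "bfjxxxff", "bjfx", "brffjbrb", "brfxxr", "brrrrj", "jbxjjbfxf", "jjjxr", "jrrxxjjf", "jrxbrbf", "jrxbrbxf", "jrxbrrrbj", "jxrfrbjb"
Leaf count: 12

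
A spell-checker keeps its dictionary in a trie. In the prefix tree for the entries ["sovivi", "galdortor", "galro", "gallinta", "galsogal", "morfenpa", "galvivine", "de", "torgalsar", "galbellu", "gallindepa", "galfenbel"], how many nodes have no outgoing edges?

A leaf is a node with no children — equivalently, the end of a word that is not a proper prefix of any other stored word.
Those words: "de", "galbellu", "galdortor", "galfenbel", "gallindepa", "gallinta", "galro", "galsogal", "galvivine", "morfenpa", "sovivi", "torgalsar"
Leaf count: 12

12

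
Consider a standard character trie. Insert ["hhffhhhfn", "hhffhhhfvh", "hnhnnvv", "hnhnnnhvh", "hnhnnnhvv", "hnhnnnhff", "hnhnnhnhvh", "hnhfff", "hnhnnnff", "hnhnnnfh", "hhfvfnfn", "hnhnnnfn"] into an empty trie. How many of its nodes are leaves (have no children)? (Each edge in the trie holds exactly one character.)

12

A leaf is a node with no children — equivalently, the end of a word that is not a proper prefix of any other stored word.
Those words: "hhffhhhfn", "hhffhhhfvh", "hhfvfnfn", "hnhfff", "hnhnnhnhvh", "hnhnnnff", "hnhnnnfh", "hnhnnnfn", "hnhnnnhff", "hnhnnnhvh", "hnhnnnhvv", "hnhnnvv"
Leaf count: 12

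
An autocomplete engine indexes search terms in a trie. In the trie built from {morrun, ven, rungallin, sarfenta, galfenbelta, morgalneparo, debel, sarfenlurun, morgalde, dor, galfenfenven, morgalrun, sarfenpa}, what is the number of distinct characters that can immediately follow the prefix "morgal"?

Follow the path "morgal" to its node, then look at its outgoing edges.
Characters that immediately follow "morgal" among the stored strings: {d, n, r}.
That node has 3 child edges.

3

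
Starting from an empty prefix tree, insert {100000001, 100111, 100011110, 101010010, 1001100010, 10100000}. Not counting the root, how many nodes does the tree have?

Insert word by word; a character creates a node only if that edge doesn't already exist:
  "100000001" → 9 new (1, 0, 0, 0, 0, 0, 0, 0, 1)
  "100111" → prefix "100" already present; 3 new (1, 1, 1)
  "100011110" → prefix "1000" already present; 5 new (1, 1, 1, 1, 0)
  "101010010" → prefix "10" already present; 7 new (1, 0, 1, 0, 0, 1, 0)
  "1001100010" → prefix "10011" already present; 5 new (0, 0, 0, 1, 0)
  "10100000" → prefix "1010" already present; 4 new (0, 0, 0, 0)
Total nodes = 9 + 3 + 5 + 7 + 5 + 4 = 33

33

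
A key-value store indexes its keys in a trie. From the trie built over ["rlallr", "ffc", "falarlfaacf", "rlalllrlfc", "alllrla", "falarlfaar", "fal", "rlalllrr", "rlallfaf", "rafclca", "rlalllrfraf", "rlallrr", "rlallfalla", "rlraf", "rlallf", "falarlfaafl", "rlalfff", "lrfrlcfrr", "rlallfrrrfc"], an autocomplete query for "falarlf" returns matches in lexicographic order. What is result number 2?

falarlfaafl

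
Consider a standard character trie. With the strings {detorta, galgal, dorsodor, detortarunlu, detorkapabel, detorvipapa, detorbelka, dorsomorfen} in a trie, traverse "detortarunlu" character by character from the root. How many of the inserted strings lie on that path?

Traverse "detortarunlu" character by character; count nodes along the way that are marked as word ends.
Prefixes of the query that are stored words: "detorta", "detortarunlu"
Count: 2

2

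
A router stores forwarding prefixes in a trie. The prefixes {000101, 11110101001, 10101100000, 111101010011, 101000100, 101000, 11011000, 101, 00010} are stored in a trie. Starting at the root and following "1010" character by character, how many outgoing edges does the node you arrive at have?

The children of the "1010" node are the distinct next characters among strings starting with "1010".
Characters that immediately follow "1010" among the stored strings: {0, 1}.
That node has 2 child edges.

2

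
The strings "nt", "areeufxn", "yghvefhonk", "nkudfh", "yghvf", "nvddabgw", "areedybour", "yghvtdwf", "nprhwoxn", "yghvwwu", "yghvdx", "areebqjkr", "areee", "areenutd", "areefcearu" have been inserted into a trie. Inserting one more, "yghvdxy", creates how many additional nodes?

1

Walking "yghvdxy" from the root, the first 6 characters ("yghvdx") follow existing edges; "y" is the first miss.
So 7 − 6 = 1 new nodes.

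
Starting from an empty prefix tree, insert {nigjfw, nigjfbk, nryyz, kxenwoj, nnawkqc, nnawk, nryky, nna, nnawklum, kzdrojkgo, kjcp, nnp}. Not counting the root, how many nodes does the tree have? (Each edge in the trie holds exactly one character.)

42

Count nodes per top-level branch (shared prefixes stored once):
  'k'-branch (kjcp, kxenwoj, kzdrojkgo): 18 nodes
  'n'-branch (nigjfbk, nigjfw, nna, nnawk, nnawklum, nnawkqc, nnp, nryky, nryyz): 24 nodes
Sum: 42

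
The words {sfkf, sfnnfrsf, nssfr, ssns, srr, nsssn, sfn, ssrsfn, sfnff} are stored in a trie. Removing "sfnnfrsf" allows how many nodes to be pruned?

5

After clearing the end-marker at "sfnnfrsf", prune upward until reaching a node still needed by another word.
The suffix "nfrsf" (5 nodes) is used only by "sfnnfrsf"; the node for "sfn" still has the child "f", so pruning stops there.
Nodes removed: 5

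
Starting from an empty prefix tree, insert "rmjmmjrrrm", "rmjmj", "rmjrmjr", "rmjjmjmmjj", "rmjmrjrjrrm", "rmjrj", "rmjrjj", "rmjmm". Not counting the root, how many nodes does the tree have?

Trace insertions, counting only characters that open a new branch:
  "rmjmmjrrrm" → 10 new (r, m, j, m, m, j, r, r, r, m)
  "rmjmj" → prefix "rmjm" already present; 1 new (j)
  "rmjrmjr" → prefix "rmj" already present; 4 new (r, m, j, r)
  "rmjjmjmmjj" → prefix "rmj" already present; 7 new (j, m, j, m, m, j, j)
  "rmjmrjrjrrm" → prefix "rmjm" already present; 7 new (r, j, r, j, r, r, m)
  "rmjrj" → prefix "rmjr" already present; 1 new (j)
  "rmjrjj" → prefix "rmjrj" already present; 1 new (j)
  "rmjmm" → prefix "rmjmm" already present; 0 new (none)
Total nodes = 10 + 1 + 4 + 7 + 7 + 1 + 1 + 0 = 31

31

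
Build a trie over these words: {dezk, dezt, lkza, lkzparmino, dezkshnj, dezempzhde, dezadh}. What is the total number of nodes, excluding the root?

30

Count nodes per top-level branch (shared prefixes stored once):
  'd'-branch (dezadh, dezempzhde, dezk, dezkshnj, dezt): 19 nodes
  'l'-branch (lkza, lkzparmino): 11 nodes
Sum: 30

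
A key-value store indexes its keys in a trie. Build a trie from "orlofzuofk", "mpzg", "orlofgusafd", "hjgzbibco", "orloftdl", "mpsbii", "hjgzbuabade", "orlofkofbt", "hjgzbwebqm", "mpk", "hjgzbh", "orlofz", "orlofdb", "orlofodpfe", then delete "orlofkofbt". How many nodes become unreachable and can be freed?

5

A node on "orlofkofbt"'s path can go only if nothing else ends at it or branches off below it.
The suffix "kofbt" (5 nodes) is used only by "orlofkofbt"; the node for "orlof" still has the child "z", so pruning stops there.
Nodes removed: 5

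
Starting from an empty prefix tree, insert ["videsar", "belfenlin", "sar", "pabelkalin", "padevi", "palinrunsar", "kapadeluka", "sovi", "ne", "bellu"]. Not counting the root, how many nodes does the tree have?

59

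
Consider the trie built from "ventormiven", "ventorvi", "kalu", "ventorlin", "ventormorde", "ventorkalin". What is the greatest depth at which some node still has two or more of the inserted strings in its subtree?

Look for the deepest trie node that still has at least two words in its subtree.
"ventormiven" and "ventormorde" agree on "ventorm" (7 characters) before diverging; nothing deeper is shared.
Longest shared-prefix length: 7

7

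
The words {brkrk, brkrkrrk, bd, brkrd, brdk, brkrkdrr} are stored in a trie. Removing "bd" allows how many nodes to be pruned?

1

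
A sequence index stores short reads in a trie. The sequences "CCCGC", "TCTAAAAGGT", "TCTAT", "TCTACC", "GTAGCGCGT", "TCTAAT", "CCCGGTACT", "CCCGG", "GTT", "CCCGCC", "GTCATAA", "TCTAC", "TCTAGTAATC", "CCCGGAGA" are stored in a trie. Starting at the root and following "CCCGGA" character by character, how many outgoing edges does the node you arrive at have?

1

Walk "CCCGGA" from the root, arriving at one node.
Distinct next characters after "CCCGGA": G.
That node has 1 child edge.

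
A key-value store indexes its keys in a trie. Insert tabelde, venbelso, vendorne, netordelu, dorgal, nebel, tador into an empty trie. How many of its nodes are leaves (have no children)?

A leaf is a node with no children — equivalently, the end of a word that is not a proper prefix of any other stored word.
Those words: "dorgal", "nebel", "netordelu", "tabelde", "tador", "venbelso", "vendorne"
Leaf count: 7

7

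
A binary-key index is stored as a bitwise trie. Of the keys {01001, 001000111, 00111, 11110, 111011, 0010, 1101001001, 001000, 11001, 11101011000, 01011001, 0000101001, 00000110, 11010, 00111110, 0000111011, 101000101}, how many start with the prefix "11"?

6

Walk to "11"; the words in its subtree are exactly those with that prefix.
Words under "11": 11001, 11010, 1101001001, 11101011000, 111011, 11110
Count: 6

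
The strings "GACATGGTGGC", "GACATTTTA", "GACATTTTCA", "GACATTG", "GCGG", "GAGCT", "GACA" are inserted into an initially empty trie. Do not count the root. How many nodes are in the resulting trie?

24

Trie structure (* marks end of a word):
(root)
└─ G
   ├─ A
   │  ├─ C
   │  │  └─ A *
   │  │     └─ T
   │  │        ├─ G
   │  │        │  └─ G
   │  │        │     └─ T
   │  │        │        └─ G
   │  │        │           └─ G
   │  │        │              └─ C *
   │  │        └─ T
   │  │           ├─ G *
   │  │           └─ T
   │  │              └─ T
   │  │                 ├─ A *
   │  │                 └─ C
   │  │                    └─ A *
   │  └─ G
   │     └─ C
   │        └─ T *
   └─ C
      └─ G
         └─ G *
Counting every labelled node above: 24.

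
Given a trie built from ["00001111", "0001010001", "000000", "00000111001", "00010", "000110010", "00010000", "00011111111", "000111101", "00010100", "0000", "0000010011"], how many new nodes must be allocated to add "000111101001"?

3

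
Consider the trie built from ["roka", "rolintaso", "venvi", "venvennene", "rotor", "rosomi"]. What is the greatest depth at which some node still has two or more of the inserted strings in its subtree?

Look for the deepest trie node that still has at least two words in its subtree.
"venvennene" and "venvi" agree on "venv" (4 characters) before diverging; nothing deeper is shared.
Longest shared-prefix length: 4

4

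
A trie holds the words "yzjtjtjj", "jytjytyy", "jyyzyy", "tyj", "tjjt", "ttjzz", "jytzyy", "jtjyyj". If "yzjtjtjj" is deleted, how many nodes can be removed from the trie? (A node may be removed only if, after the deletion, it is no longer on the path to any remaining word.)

After clearing the end-marker at "yzjtjtjj", prune upward until reaching a node still needed by another word.
No other word shares any prefix with "yzjtjtjj", so all 8 of its nodes go.
Nodes removed: 8

8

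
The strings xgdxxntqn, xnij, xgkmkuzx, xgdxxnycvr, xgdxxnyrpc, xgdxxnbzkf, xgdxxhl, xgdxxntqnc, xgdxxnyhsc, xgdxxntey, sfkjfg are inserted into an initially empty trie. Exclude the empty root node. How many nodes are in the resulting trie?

43

Insert word by word; a character creates a node only if that edge doesn't already exist:
  "xgdxxntqn" → 9 new (x, g, d, x, x, n, t, q, n)
  "xnij" → prefix "x" already present; 3 new (n, i, j)
  "xgkmkuzx" → prefix "xg" already present; 6 new (k, m, k, u, z, x)
  "xgdxxnycvr" → prefix "xgdxxn" already present; 4 new (y, c, v, r)
  "xgdxxnyrpc" → prefix "xgdxxny" already present; 3 new (r, p, c)
  "xgdxxnbzkf" → prefix "xgdxxn" already present; 4 new (b, z, k, f)
  "xgdxxhl" → prefix "xgdxx" already present; 2 new (h, l)
  "xgdxxntqnc" → prefix "xgdxxntqn" already present; 1 new (c)
  "xgdxxnyhsc" → prefix "xgdxxny" already present; 3 new (h, s, c)
  "xgdxxntey" → prefix "xgdxxnt" already present; 2 new (e, y)
  "sfkjfg" → 6 new (s, f, k, j, f, g)
Total nodes = 9 + 3 + 6 + 4 + 3 + 4 + 2 + 1 + 3 + 2 + 6 = 43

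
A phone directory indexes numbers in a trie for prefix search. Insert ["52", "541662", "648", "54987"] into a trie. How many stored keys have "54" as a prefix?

2

Traverse to the node for "54", then collect every word in that subtree.
Words under "54": 541662, 54987
Count: 2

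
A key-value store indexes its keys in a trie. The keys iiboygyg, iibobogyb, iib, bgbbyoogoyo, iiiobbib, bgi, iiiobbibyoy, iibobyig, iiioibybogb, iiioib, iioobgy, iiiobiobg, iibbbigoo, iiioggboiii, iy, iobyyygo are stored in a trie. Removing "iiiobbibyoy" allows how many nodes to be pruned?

3

After clearing the end-marker at "iiiobbibyoy", prune upward until reaching a node still needed by another word.
The suffix "yoy" (3 nodes) is used only by "iiiobbibyoy"; "iiiobbib" is itself a stored word, so pruning stops there.
Nodes removed: 3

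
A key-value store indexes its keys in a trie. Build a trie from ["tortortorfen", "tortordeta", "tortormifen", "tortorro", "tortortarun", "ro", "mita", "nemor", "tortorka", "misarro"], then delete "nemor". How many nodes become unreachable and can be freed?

A node on "nemor"'s path can go only if nothing else ends at it or branches off below it.
No other word shares any prefix with "nemor", so all 5 of its nodes go.
Nodes removed: 5

5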